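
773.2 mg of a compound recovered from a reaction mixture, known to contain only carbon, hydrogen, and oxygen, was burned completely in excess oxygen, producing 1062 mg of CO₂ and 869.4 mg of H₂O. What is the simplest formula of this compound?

CH4O

mol C = 1.062 g CO₂ ÷ 44.009 g/mol = 0.024131 mol
mol H = 2 × 0.8694 g H₂O ÷ 18.015 g/mol = 0.096520 mol
mass O = 0.7732 − (0.28984 + 0.097292) = 0.38607 g → mol O = 0.38607 ÷ 15.999 = 0.024131 mol
Divide by the smallest (0.024131 mol): C 1.000, H 4.000, O 1.000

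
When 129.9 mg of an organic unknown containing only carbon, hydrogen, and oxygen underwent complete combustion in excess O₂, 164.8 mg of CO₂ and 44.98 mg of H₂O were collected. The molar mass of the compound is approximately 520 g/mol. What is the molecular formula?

C15H20O20

mol C = 0.1648 g CO₂ ÷ 44.009 g/mol = 0.0037447 mol
mol H = 2 × 0.04498 g H₂O ÷ 18.015 g/mol = 0.0049936 mol
mass O = 0.1299 − (0.044977 + 0.0050336) = 0.079889 g → mol O = 0.079889 ÷ 15.999 = 0.0049934 mol
Divide by the smallest (0.0037447 mol): C 1.000, H 1.334, O 1.333
Multiplying each by 3 gives whole numbers: C 3.00, H 4.00, O 4.00
Empirical formula: C3H4O4
Empirical-formula mass = 104.06 g/mol; 520 ÷ 104.06 ≈ 5, so the molecular formula is C15H20O20.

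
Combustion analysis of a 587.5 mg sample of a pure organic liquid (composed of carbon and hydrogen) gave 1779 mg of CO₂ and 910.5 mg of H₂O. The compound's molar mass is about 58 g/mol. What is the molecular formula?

C4H10

mol C = 1.779 g CO₂ ÷ 44.009 g/mol = 0.040424 mol
mol H = 2 × 0.9105 g H₂O ÷ 18.015 g/mol = 0.10108 mol
Divide by the smallest (0.040424 mol): C 1.000, H 2.501
Multiplying each by 2 gives whole numbers: C 2.00, H 5.00
Empirical formula: C2H5
Empirical-formula mass = 29.06 g/mol; 58 ÷ 29.06 ≈ 2, so the molecular formula is C4H10.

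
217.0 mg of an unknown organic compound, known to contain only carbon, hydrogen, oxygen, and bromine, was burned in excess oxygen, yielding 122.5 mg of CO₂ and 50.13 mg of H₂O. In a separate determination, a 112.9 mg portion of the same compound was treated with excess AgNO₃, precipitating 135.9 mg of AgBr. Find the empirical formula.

mol C = 0.1225 g CO₂ ÷ 44.009 g/mol = 0.0027835 mol
mol H = 2 × 0.05013 g H₂O ÷ 18.015 g/mol = 0.0055654 mol
From the AgBr data: mol Br per gram of compound = (0.1359 ÷ 187.772) ÷ 0.1129 = 0.0064105 mol/g, so in the 0.2170 g combustion sample mol Br = 0.0013911 mol
mass O = 0.2170 − (0.033433 + 0.0056099 + 0.11115) = 0.066804 g → mol O = 0.066804 ÷ 15.999 = 0.0041755 mol
Divide by the smallest (0.0013911 mol): C 2.001, H 4.001, Br 1.000, O 3.002

C2H4BrO3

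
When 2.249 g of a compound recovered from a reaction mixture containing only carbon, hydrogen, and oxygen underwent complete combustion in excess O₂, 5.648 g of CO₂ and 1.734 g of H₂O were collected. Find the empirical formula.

mol C = 5.648 g CO₂ ÷ 44.009 g/mol = 0.12834 mol
mol H = 2 × 1.734 g H₂O ÷ 18.015 g/mol = 0.19251 mol
mass O = 2.249 − (1.5415 + 0.19405) = 0.51349 g → mol O = 0.51349 ÷ 15.999 = 0.032095 mol
Divide by the smallest (0.032095 mol): C 3.999, H 5.998, O 1.000

C4H6O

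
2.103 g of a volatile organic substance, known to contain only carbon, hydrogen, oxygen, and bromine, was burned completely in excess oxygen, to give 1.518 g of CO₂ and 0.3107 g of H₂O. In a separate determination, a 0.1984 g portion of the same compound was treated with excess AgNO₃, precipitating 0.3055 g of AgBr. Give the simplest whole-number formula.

mol C = 1.518 g CO₂ ÷ 44.009 g/mol = 0.034493 mol
mol H = 2 × 0.3107 g H₂O ÷ 18.015 g/mol = 0.034493 mol
From the AgBr data: mol Br per gram of compound = (0.3055 ÷ 187.772) ÷ 0.1984 = 0.0082005 mol/g, so in the 2.103 g combustion sample mol Br = 0.017246 mol
mass O = 2.103 − (0.41429 + 0.034769 + 1.3780) = 0.27594 g → mol O = 0.27594 ÷ 15.999 = 0.017248 mol
Divide by the smallest (0.017246 mol): C 2.000, H 2.000, Br 1.000, O 1.000

C2H2BrO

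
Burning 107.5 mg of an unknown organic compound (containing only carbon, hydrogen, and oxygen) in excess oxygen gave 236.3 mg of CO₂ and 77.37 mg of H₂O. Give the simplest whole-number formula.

C5H8O2

mol C = 0.2363 g CO₂ ÷ 44.009 g/mol = 0.0053694 mol
mol H = 2 × 0.07737 g H₂O ÷ 18.015 g/mol = 0.0085895 mol
mass O = 0.1075 − (0.064491 + 0.0086582) = 0.034350 g → mol O = 0.034350 ÷ 15.999 = 0.0021470 mol
Divide by the smallest (0.0021470 mol): C 2.501, H 4.001, O 1.000
Multiplying each by 2 gives whole numbers: C 5.00, H 8.00, O 2.00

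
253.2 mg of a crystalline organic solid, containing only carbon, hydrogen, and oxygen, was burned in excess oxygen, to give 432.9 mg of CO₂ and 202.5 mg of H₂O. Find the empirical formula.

C7H16O5

mol C = 0.4329 g CO₂ ÷ 44.009 g/mol = 0.0098366 mol
mol H = 2 × 0.2025 g H₂O ÷ 18.015 g/mol = 0.022481 mol
mass O = 0.2532 − (0.11815 + 0.022661) = 0.11239 g → mol O = 0.11239 ÷ 15.999 = 0.0070249 mol
Divide by the smallest (0.0070249 mol): C 1.400, H 3.200, O 1.000
Multiplying each by 5 gives whole numbers: C 7.00, H 16.00, O 5.00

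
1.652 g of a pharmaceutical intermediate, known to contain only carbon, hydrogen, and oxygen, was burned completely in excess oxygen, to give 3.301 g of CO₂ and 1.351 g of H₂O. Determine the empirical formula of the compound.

mol C = 3.301 g CO₂ ÷ 44.009 g/mol = 0.075007 mol
mol H = 2 × 1.351 g H₂O ÷ 18.015 g/mol = 0.14999 mol
mass O = 1.652 − (0.90091 + 0.15119) = 0.59990 g → mol O = 0.59990 ÷ 15.999 = 0.037496 mol
Divide by the smallest (0.037496 mol): C 2.000, H 4.000, O 1.000

C2H4O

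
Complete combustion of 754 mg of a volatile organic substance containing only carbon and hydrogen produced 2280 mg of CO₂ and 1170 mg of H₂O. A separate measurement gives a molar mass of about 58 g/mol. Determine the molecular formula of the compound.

mol C = 2.28 g CO₂ ÷ 44.009 g/mol = 0.05181 mol
mol H = 2 × 1.17 g H₂O ÷ 18.015 g/mol = 0.1299 mol
Divide by the smallest (0.05181 mol): C 1.000, H 2.507
Multiplying each by 2 gives whole numbers: C 2.00, H 5.01
Empirical formula: C2H5
Empirical-formula mass = 29.06 g/mol; 58 ÷ 29.06 ≈ 2, so the molecular formula is C4H10.

C4H10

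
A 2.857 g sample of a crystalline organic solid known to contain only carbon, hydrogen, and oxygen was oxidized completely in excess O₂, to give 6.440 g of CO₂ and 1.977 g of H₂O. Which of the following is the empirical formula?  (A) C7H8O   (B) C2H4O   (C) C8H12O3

mol C = 6.440 g CO₂ ÷ 44.009 g/mol = 0.14633 mol
mol H = 2 × 1.977 g H₂O ÷ 18.015 g/mol = 0.21948 mol
mass O = 2.857 − (1.7576 + 0.22124) = 0.87815 g → mol O = 0.87815 ÷ 15.999 = 0.054888 mol
Divide by the smallest (0.054888 mol): C 2.666, H 3.999, O 1.000
Multiplying each by 3 gives whole numbers: C 8.00, H 12.00, O 3.00

(C) C8H12O3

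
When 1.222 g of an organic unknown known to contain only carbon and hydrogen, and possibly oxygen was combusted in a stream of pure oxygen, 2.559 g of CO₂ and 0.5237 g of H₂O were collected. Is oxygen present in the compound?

yes

mol C = 2.559 g CO₂ ÷ 44.009 g/mol = 0.058147 mol
mol H = 2 × 0.5237 g H₂O ÷ 18.015 g/mol = 0.058140 mol
C and H account for only 0.75701 g of the 1.222 g sample; the remaining 0.46499 g must be oxygen.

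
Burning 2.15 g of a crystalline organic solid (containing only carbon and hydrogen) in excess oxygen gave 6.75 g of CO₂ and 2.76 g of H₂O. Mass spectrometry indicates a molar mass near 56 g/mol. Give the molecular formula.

mol C = 6.75 g CO₂ ÷ 44.009 g/mol = 0.1534 mol
mol H = 2 × 2.76 g H₂O ÷ 18.015 g/mol = 0.3064 mol
Divide by the smallest (0.1534 mol): C 1.000, H 1.998
Empirical formula: CH2
Empirical-formula mass = 14.03 g/mol; 56 ÷ 14.03 ≈ 4, so the molecular formula is C4H8.

C4H8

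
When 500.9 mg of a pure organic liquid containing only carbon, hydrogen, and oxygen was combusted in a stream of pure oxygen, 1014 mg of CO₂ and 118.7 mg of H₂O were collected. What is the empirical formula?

C7H4O4

mol C = 1.014 g CO₂ ÷ 44.009 g/mol = 0.023041 mol
mol H = 2 × 0.1187 g H₂O ÷ 18.015 g/mol = 0.013178 mol
mass O = 0.5009 − (0.27674 + 0.013283) = 0.21087 g → mol O = 0.21087 ÷ 15.999 = 0.013180 mol
Divide by the smallest (0.013178 mol): C 1.748, H 1.000, O 1.000
Multiplying each by 4 gives whole numbers: C 6.99, H 4.00, O 4.00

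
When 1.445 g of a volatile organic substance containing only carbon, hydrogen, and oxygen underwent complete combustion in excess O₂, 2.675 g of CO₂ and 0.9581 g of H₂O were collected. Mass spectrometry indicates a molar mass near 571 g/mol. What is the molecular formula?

C24H42O15

mol C = 2.675 g CO₂ ÷ 44.009 g/mol = 0.060783 mol
mol H = 2 × 0.9581 g H₂O ÷ 18.015 g/mol = 0.10637 mol
mass O = 1.445 − (0.73006 + 0.10722) = 0.60772 g → mol O = 0.60772 ÷ 15.999 = 0.037985 mol
Divide by the smallest (0.037985 mol): C 1.600, H 2.800, O 1.000
Multiplying each by 5 gives whole numbers: C 8.00, H 14.00, O 5.00
Empirical formula: C8H14O5
Empirical-formula mass = 190.19 g/mol; 571 ÷ 190.19 ≈ 3, so the molecular formula is C24H42O15.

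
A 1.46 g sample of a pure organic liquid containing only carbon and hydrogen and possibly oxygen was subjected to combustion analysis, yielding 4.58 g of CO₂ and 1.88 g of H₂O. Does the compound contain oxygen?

no

mol C = 4.58 g CO₂ ÷ 44.009 g/mol = 0.1041 mol
mol H = 2 × 1.88 g H₂O ÷ 18.015 g/mol = 0.2087 mol
C and H together account for 1.460 g — essentially the entire 1.46 g sample — so the compound contains no oxygen.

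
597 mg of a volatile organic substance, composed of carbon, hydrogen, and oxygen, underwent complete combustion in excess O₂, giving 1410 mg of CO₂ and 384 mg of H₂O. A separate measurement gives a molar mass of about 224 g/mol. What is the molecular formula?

C12H16O4

mol C = 1.41 g CO₂ ÷ 44.009 g/mol = 0.03204 mol
mol H = 2 × 0.384 g H₂O ÷ 18.015 g/mol = 0.04263 mol
mass O = 0.597 − (0.3848 + 0.04297) = 0.1692 g → mol O = 0.1692 ÷ 15.999 = 0.01058 mol
Divide by the smallest (0.01058 mol): C 3.029, H 4.031, O 1.000
Empirical formula: C3H4O
Empirical-formula mass = 56.06 g/mol; 224 ÷ 56.06 ≈ 4, so the molecular formula is C12H16O4.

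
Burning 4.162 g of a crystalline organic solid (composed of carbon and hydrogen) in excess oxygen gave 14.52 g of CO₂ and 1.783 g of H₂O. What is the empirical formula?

mol C = 14.52 g CO₂ ÷ 44.009 g/mol = 0.32993 mol
mol H = 2 × 1.783 g H₂O ÷ 18.015 g/mol = 0.19795 mol
Divide by the smallest (0.19795 mol): C 1.667, H 1.000
Multiplying each by 3 gives whole numbers: C 5.00, H 3.00

C5H3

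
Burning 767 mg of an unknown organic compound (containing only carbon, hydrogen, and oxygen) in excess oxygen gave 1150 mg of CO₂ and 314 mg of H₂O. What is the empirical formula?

C3H4O3

mol C = 1.15 g CO₂ ÷ 44.009 g/mol = 0.02613 mol
mol H = 2 × 0.314 g H₂O ÷ 18.015 g/mol = 0.03486 mol
mass O = 0.767 − (0.3139 + 0.03514) = 0.4180 g → mol O = 0.4180 ÷ 15.999 = 0.02613 mol
Divide by the smallest (0.02613 mol): C 1.000, H 1.334, O 1.000
Multiplying each by 3 gives whole numbers: C 3.00, H 4.00, O 3.00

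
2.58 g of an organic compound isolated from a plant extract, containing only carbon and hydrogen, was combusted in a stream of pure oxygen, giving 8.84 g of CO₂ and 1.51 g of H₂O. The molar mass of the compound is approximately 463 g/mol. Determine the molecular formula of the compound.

C36H30

mol C = 8.84 g CO₂ ÷ 44.009 g/mol = 0.2009 mol
mol H = 2 × 1.51 g H₂O ÷ 18.015 g/mol = 0.1676 mol
Divide by the smallest (0.1676 mol): C 1.198, H 1.000
Multiplying each by 5 gives whole numbers: C 5.99, H 5.00
Empirical formula: C6H5
Empirical-formula mass = 77.11 g/mol; 463 ÷ 77.11 ≈ 6, so the molecular formula is C36H30.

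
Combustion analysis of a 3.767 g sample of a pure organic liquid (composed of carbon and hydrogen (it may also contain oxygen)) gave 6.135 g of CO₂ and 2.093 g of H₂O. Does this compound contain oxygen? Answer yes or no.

yes

mol C = 6.135 g CO₂ ÷ 44.009 g/mol = 0.13940 mol
mol H = 2 × 2.093 g H₂O ÷ 18.015 g/mol = 0.23236 mol
C and H account for only 1.9086 g of the 3.767 g sample; the remaining 1.8584 g must be oxygen.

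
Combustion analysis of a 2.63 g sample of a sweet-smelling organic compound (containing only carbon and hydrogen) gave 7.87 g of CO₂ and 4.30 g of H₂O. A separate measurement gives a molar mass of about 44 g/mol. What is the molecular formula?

mol C = 7.87 g CO₂ ÷ 44.009 g/mol = 0.1788 mol
mol H = 2 × 4.30 g H₂O ÷ 18.015 g/mol = 0.4774 mol
Divide by the smallest (0.1788 mol): C 1.000, H 2.670
Multiplying each by 3 gives whole numbers: C 3.00, H 8.01
Empirical formula: C3H8
Empirical-formula mass = 44.10 g/mol; 44 ÷ 44.10 ≈ 1, so the molecular formula is C3H8.

C3H8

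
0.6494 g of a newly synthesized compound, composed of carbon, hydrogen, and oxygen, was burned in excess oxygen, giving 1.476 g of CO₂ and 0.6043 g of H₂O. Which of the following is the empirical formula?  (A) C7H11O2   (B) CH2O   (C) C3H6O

mol C = 1.476 g CO₂ ÷ 44.009 g/mol = 0.033539 mol
mol H = 2 × 0.6043 g H₂O ÷ 18.015 g/mol = 0.067089 mol
mass O = 0.6494 − (0.40283 + 0.067625) = 0.17894 g → mol O = 0.17894 ÷ 15.999 = 0.011185 mol
Divide by the smallest (0.011185 mol): C 2.999, H 5.998, O 1.000

(C) C3H6O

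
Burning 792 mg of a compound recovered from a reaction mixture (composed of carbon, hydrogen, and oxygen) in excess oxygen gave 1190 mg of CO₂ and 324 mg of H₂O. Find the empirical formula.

C3H4O3

mol C = 1.19 g CO₂ ÷ 44.009 g/mol = 0.02704 mol
mol H = 2 × 0.324 g H₂O ÷ 18.015 g/mol = 0.03597 mol
mass O = 0.792 − (0.3248 + 0.03626) = 0.4310 g → mol O = 0.4310 ÷ 15.999 = 0.02694 mol
Divide by the smallest (0.02694 mol): C 1.004, H 1.335, O 1.000
Multiplying each by 3 gives whole numbers: C 3.01, H 4.01, O 3.00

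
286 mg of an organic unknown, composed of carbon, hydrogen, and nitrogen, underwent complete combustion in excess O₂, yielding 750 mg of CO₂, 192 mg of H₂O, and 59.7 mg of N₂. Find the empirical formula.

C4H5N

mol C = 0.750 g CO₂ ÷ 44.009 g/mol = 0.01704 mol
mol H = 2 × 0.192 g H₂O ÷ 18.015 g/mol = 0.02132 mol
mol N = 2 × 0.0597 g N₂ ÷ 28.014 g/mol = 0.004262 mol
Divide by the smallest (0.004262 mol): C 3.998, H 5.001, N 1.000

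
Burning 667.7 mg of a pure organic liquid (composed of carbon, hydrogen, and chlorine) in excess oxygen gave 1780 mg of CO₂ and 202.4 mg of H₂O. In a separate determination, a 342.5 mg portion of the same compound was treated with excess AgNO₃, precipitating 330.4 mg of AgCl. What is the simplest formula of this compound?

mol C = 1.780 g CO₂ ÷ 44.009 g/mol = 0.040446 mol
mol H = 2 × 0.2024 g H₂O ÷ 18.015 g/mol = 0.022470 mol
From the AgCl data: mol Cl per gram of compound = (0.3304 ÷ 143.318) ÷ 0.3425 = 0.0067310 mol/g, so in the 0.6677 g combustion sample mol Cl = 0.0044943 mol
Divide by the smallest (0.0044943 mol): C 9.000, H 5.000, Cl 1.000

C9H5Cl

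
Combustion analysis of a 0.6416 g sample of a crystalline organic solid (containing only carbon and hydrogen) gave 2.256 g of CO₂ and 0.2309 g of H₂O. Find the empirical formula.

mol C = 2.256 g CO₂ ÷ 44.009 g/mol = 0.051262 mol
mol H = 2 × 0.2309 g H₂O ÷ 18.015 g/mol = 0.025634 mol
Divide by the smallest (0.025634 mol): C 2.000, H 1.000

C2H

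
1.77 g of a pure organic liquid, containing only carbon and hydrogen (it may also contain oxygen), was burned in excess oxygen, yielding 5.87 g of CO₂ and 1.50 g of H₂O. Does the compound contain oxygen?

mol C = 5.87 g CO₂ ÷ 44.009 g/mol = 0.1334 mol
mol H = 2 × 1.50 g H₂O ÷ 18.015 g/mol = 0.1665 mol
C and H together account for 1.770 g — essentially the entire 1.77 g sample — so the compound contains no oxygen.

no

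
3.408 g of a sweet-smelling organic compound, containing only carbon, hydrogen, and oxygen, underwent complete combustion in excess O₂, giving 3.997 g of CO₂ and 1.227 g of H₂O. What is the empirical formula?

C2H3O3

mol C = 3.997 g CO₂ ÷ 44.009 g/mol = 0.090822 mol
mol H = 2 × 1.227 g H₂O ÷ 18.015 g/mol = 0.13622 mol
mass O = 3.408 − (1.0909 + 0.13731) = 2.1798 g → mol O = 2.1798 ÷ 15.999 = 0.13625 mol
Divide by the smallest (0.090822 mol): C 1.000, H 1.500, O 1.500
Multiplying each by 2 gives whole numbers: C 2.00, H 3.00, O 3.00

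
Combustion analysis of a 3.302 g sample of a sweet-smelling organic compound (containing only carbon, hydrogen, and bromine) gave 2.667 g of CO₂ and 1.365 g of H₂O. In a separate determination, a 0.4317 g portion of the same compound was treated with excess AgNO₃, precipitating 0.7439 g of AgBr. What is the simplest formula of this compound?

C2H5Br

mol C = 2.667 g CO₂ ÷ 44.009 g/mol = 0.060601 mol
mol H = 2 × 1.365 g H₂O ÷ 18.015 g/mol = 0.15154 mol
From the AgBr data: mol Br per gram of compound = (0.7439 ÷ 187.772) ÷ 0.4317 = 0.0091770 mol/g, so in the 3.302 g combustion sample mol Br = 0.030303 mol
Divide by the smallest (0.030303 mol): C 2.000, H 5.001, Br 1.000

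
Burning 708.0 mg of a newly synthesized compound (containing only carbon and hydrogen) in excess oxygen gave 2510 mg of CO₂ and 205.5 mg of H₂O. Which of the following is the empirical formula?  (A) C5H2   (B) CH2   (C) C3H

mol C = 2.510 g CO₂ ÷ 44.009 g/mol = 0.057034 mol
mol H = 2 × 0.2055 g H₂O ÷ 18.015 g/mol = 0.022814 mol
Divide by the smallest (0.022814 mol): C 2.500, H 1.000
Multiplying each by 2 gives whole numbers: C 5.00, H 2.00

(A) C5H2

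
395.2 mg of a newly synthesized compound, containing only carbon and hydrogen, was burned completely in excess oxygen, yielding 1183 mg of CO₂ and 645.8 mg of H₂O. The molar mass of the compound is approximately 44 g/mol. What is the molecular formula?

C3H8

mol C = 1.183 g CO₂ ÷ 44.009 g/mol = 0.026881 mol
mol H = 2 × 0.6458 g H₂O ÷ 18.015 g/mol = 0.071696 mol
Divide by the smallest (0.026881 mol): C 1.000, H 2.667
Multiplying each by 3 gives whole numbers: C 3.00, H 8.00
Empirical formula: C3H8
Empirical-formula mass = 44.10 g/mol; 44 ÷ 44.10 ≈ 1, so the molecular formula is C3H8.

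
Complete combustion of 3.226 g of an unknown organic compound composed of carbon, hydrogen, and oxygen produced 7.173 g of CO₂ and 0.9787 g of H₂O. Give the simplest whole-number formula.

mol C = 7.173 g CO₂ ÷ 44.009 g/mol = 0.16299 mol
mol H = 2 × 0.9787 g H₂O ÷ 18.015 g/mol = 0.10865 mol
mass O = 3.226 − (1.9577 + 0.10952) = 1.1588 g → mol O = 1.1588 ÷ 15.999 = 0.072430 mol
Divide by the smallest (0.072430 mol): C 2.250, H 1.500, O 1.000
Multiplying each by 4 gives whole numbers: C 9.00, H 6.00, O 4.00

C9H6O4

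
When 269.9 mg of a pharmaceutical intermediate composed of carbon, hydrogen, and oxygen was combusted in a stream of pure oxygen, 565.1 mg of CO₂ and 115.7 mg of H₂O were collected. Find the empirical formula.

C2H2O

mol C = 0.5651 g CO₂ ÷ 44.009 g/mol = 0.012841 mol
mol H = 2 × 0.1157 g H₂O ÷ 18.015 g/mol = 0.012845 mol
mass O = 0.2699 − (0.15423 + 0.012948) = 0.10272 g → mol O = 0.10272 ÷ 15.999 = 0.0064207 mol
Divide by the smallest (0.0064207 mol): C 2.000, H 2.001, O 1.000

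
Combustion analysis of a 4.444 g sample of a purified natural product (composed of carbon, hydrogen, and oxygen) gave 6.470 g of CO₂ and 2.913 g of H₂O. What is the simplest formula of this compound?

mol C = 6.470 g CO₂ ÷ 44.009 g/mol = 0.14702 mol
mol H = 2 × 2.913 g H₂O ÷ 18.015 g/mol = 0.32340 mol
mass O = 4.444 − (1.7658 + 0.32598) = 2.3522 g → mol O = 2.3522 ÷ 15.999 = 0.14702 mol
Divide by the smallest (0.14702 mol): C 1.000, H 2.200, O 1.000
Multiplying each by 5 gives whole numbers: C 5.00, H 11.00, O 5.00

C5H11O5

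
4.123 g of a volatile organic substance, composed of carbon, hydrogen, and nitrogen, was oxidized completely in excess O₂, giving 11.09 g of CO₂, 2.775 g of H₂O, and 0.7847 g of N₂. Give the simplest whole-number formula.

C9H11N2

mol C = 11.09 g CO₂ ÷ 44.009 g/mol = 0.25199 mol
mol H = 2 × 2.775 g H₂O ÷ 18.015 g/mol = 0.30808 mol
mol N = 2 × 0.7847 g N₂ ÷ 28.014 g/mol = 0.056022 mol
Divide by the smallest (0.056022 mol): C 4.498, H 5.499, N 1.000
Multiplying each by 2 gives whole numbers: C 9.00, H 11.00, N 2.00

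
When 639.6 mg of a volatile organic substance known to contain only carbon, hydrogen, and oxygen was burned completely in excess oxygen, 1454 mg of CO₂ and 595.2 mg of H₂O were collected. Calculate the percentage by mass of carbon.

mol C = 1.454 g CO₂ ÷ 44.009 g/mol = 0.033039 mol
mol H = 2 × 0.5952 g H₂O ÷ 18.015 g/mol = 0.066078 mol
mass O = 0.6396 − (0.39683 + 0.066607) = 0.17617 g → mol O = 0.17617 ÷ 15.999 = 0.011011 mol
mass % C = 0.39683 g ÷ 0.6396 g × 100%

62.04%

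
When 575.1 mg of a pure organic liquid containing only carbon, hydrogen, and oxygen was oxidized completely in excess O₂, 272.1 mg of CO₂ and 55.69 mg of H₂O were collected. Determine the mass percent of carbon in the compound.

mol C = 0.2721 g CO₂ ÷ 44.009 g/mol = 0.0061828 mol
mol H = 2 × 0.05569 g H₂O ÷ 18.015 g/mol = 0.0061826 mol
mass O = 0.5751 − (0.074262 + 0.0062321) = 0.49461 g → mol O = 0.49461 ÷ 15.999 = 0.030915 mol
mass % C = 0.074262 g ÷ 0.5751 g × 100%

12.91%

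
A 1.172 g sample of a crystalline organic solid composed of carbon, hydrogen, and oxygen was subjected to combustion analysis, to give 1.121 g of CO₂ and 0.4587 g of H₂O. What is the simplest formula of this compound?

CH2O2

mol C = 1.121 g CO₂ ÷ 44.009 g/mol = 0.025472 mol
mol H = 2 × 0.4587 g H₂O ÷ 18.015 g/mol = 0.050924 mol
mass O = 1.172 − (0.30594 + 0.051332) = 0.81472 g → mol O = 0.81472 ÷ 15.999 = 0.050923 mol
Divide by the smallest (0.025472 mol): C 1.000, H 1.999, O 1.999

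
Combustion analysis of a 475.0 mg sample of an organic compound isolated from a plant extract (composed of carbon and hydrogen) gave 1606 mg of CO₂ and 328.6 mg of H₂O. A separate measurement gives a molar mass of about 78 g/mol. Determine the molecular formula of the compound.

C6H6

mol C = 1.606 g CO₂ ÷ 44.009 g/mol = 0.036493 mol
mol H = 2 × 0.3286 g H₂O ÷ 18.015 g/mol = 0.036481 mol
Divide by the smallest (0.036481 mol): C 1.000, H 1.000
Empirical formula: CH
Empirical-formula mass = 13.02 g/mol; 78 ÷ 13.02 ≈ 6, so the molecular formula is C6H6.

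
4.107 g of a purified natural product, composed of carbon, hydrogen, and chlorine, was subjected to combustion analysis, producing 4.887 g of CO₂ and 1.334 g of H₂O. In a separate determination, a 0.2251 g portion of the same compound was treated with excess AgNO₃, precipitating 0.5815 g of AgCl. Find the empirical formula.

mol C = 4.887 g CO₂ ÷ 44.009 g/mol = 0.11105 mol
mol H = 2 × 1.334 g H₂O ÷ 18.015 g/mol = 0.14810 mol
From the AgCl data: mol Cl per gram of compound = (0.5815 ÷ 143.318) ÷ 0.2251 = 0.018025 mol/g, so in the 4.107 g combustion sample mol Cl = 0.074028 mol
Divide by the smallest (0.074028 mol): C 1.500, H 2.001, Cl 1.000
Multiplying each by 2 gives whole numbers: C 3.00, H 4.00, Cl 2.00

C3H4Cl2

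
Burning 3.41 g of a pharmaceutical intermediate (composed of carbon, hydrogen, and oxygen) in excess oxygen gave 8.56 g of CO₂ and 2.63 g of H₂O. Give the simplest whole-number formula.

mol C = 8.56 g CO₂ ÷ 44.009 g/mol = 0.1945 mol
mol H = 2 × 2.63 g H₂O ÷ 18.015 g/mol = 0.2920 mol
mass O = 3.41 − (2.336 + 0.2943) = 0.7795 g → mol O = 0.7795 ÷ 15.999 = 0.04872 mol
Divide by the smallest (0.04872 mol): C 3.992, H 5.993, O 1.000

C4H6O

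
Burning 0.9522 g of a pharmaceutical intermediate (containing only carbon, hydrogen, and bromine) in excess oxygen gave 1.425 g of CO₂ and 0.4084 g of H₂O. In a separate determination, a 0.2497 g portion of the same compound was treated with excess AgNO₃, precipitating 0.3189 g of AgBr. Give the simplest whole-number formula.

mol C = 1.425 g CO₂ ÷ 44.009 g/mol = 0.032380 mol
mol H = 2 × 0.4084 g H₂O ÷ 18.015 g/mol = 0.045340 mol
From the AgBr data: mol Br per gram of compound = (0.3189 ÷ 187.772) ÷ 0.2497 = 0.0068015 mol/g, so in the 0.9522 g combustion sample mol Br = 0.0064764 mol
Divide by the smallest (0.0064764 mol): C 5.000, H 7.001, Br 1.000

C5H7Br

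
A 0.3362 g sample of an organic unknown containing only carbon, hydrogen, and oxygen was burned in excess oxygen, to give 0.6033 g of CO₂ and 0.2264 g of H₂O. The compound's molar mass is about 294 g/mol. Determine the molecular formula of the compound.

mol C = 0.6033 g CO₂ ÷ 44.009 g/mol = 0.013709 mol
mol H = 2 × 0.2264 g H₂O ÷ 18.015 g/mol = 0.025135 mol
mass O = 0.3362 − (0.16465 + 0.025336) = 0.14621 g → mol O = 0.14621 ÷ 15.999 = 0.0091387 mol
Divide by the smallest (0.0091387 mol): C 1.500, H 2.750, O 1.000
Multiplying each by 4 gives whole numbers: C 6.00, H 11.00, O 4.00
Empirical formula: C6H11O4
Empirical-formula mass = 147.15 g/mol; 294 ÷ 147.15 ≈ 2, so the molecular formula is C12H22O8.

C12H22O8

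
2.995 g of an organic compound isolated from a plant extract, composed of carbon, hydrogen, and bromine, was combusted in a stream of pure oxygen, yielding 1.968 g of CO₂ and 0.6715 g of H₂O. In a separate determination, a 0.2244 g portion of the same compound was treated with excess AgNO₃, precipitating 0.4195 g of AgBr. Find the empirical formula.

C3H5Br2

mol C = 1.968 g CO₂ ÷ 44.009 g/mol = 0.044718 mol
mol H = 2 × 0.6715 g H₂O ÷ 18.015 g/mol = 0.074549 mol
From the AgBr data: mol Br per gram of compound = (0.4195 ÷ 187.772) ÷ 0.2244 = 0.0099558 mol/g, so in the 2.995 g combustion sample mol Br = 0.029818 mol
Divide by the smallest (0.029818 mol): C 1.500, H 2.500, Br 1.000
Multiplying each by 2 gives whole numbers: C 3.00, H 5.00, Br 2.00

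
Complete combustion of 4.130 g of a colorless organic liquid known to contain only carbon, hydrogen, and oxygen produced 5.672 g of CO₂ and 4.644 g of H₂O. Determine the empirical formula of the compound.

mol C = 5.672 g CO₂ ÷ 44.009 g/mol = 0.12888 mol
mol H = 2 × 4.644 g H₂O ÷ 18.015 g/mol = 0.51557 mol
mass O = 4.130 − (1.5480 + 0.51969) = 2.0623 g → mol O = 2.0623 ÷ 15.999 = 0.12890 mol
Divide by the smallest (0.12888 mol): C 1.000, H 4.000, O 1.000

CH4O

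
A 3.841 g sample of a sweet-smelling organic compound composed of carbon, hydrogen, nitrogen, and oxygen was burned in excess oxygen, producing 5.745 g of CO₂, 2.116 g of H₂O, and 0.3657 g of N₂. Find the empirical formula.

C5H9NO4

mol C = 5.745 g CO₂ ÷ 44.009 g/mol = 0.13054 mol
mol H = 2 × 2.116 g H₂O ÷ 18.015 g/mol = 0.23492 mol
mol N = 2 × 0.3657 g N₂ ÷ 28.014 g/mol = 0.026108 mol
mass O = 3.841 − (1.5679 + 0.23679 + 0.36570) = 1.6706 g → mol O = 1.6706 ÷ 15.999 = 0.10442 mol
Divide by the smallest (0.026108 mol): C 5.000, H 8.998, N 1.000, O 3.999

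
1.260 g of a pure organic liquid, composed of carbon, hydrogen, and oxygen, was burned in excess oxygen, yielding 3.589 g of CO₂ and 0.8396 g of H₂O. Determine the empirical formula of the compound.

C7H8O

mol C = 3.589 g CO₂ ÷ 44.009 g/mol = 0.081552 mol
mol H = 2 × 0.8396 g H₂O ÷ 18.015 g/mol = 0.093211 mol
mass O = 1.260 − (0.97952 + 0.093957) = 0.18653 g → mol O = 0.18653 ÷ 15.999 = 0.011659 mol
Divide by the smallest (0.011659 mol): C 6.995, H 7.995, O 1.000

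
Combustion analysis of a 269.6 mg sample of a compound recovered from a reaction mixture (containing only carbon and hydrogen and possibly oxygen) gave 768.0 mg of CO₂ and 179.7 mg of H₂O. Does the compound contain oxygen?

mol C = 0.7680 g CO₂ ÷ 44.009 g/mol = 0.017451 mol
mol H = 2 × 0.1797 g H₂O ÷ 18.015 g/mol = 0.019950 mol
C and H account for only 0.22971 g of the 0.2696 g sample; the remaining 0.039887 g must be oxygen.

yes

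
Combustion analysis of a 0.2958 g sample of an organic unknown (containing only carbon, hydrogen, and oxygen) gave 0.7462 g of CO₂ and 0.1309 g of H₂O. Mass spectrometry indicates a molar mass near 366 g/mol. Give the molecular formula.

C21H18O6

mol C = 0.7462 g CO₂ ÷ 44.009 g/mol = 0.016956 mol
mol H = 2 × 0.1309 g H₂O ÷ 18.015 g/mol = 0.014532 mol
mass O = 0.2958 − (0.20365 + 0.014649) = 0.077497 g → mol O = 0.077497 ÷ 15.999 = 0.0048439 mol
Divide by the smallest (0.0048439 mol): C 3.500, H 3.000, O 1.000
Multiplying each by 2 gives whole numbers: C 7.00, H 6.00, O 2.00
Empirical formula: C7H6O2
Empirical-formula mass = 122.12 g/mol; 366 ÷ 122.12 ≈ 3, so the molecular formula is C21H18O6.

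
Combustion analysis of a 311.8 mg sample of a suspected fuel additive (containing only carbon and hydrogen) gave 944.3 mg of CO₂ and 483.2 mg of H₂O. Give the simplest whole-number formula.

C2H5

mol C = 0.9443 g CO₂ ÷ 44.009 g/mol = 0.021457 mol
mol H = 2 × 0.4832 g H₂O ÷ 18.015 g/mol = 0.053644 mol
Divide by the smallest (0.021457 mol): C 1.000, H 2.500
Multiplying each by 2 gives whole numbers: C 2.00, H 5.00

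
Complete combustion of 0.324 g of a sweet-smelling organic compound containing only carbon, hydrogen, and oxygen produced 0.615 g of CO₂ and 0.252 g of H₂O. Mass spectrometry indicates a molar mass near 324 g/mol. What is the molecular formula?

C14H28O8

mol C = 0.615 g CO₂ ÷ 44.009 g/mol = 0.01397 mol
mol H = 2 × 0.252 g H₂O ÷ 18.015 g/mol = 0.02798 mol
mass O = 0.324 − (0.1678 + 0.02820) = 0.1280 g → mol O = 0.1280 ÷ 15.999 = 0.007998 mol
Divide by the smallest (0.007998 mol): C 1.747, H 3.498, O 1.000
Multiplying each by 4 gives whole numbers: C 6.99, H 13.99, O 4.00
Empirical formula: C7H14O4
Empirical-formula mass = 162.19 g/mol; 324 ÷ 162.19 ≈ 2, so the molecular formula is C14H28O8.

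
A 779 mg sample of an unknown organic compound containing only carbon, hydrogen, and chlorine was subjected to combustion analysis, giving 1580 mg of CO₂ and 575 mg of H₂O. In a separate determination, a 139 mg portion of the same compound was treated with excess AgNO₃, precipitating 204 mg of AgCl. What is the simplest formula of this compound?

mol C = 1.58 g CO₂ ÷ 44.009 g/mol = 0.03590 mol
mol H = 2 × 0.575 g H₂O ÷ 18.015 g/mol = 0.06384 mol
From the AgCl data: mol Cl per gram of compound = (0.204 ÷ 143.318) ÷ 0.139 = 0.01024 mol/g, so in the 0.779 g combustion sample mol Cl = 0.007977 mol
Divide by the smallest (0.007977 mol): C 4.501, H 8.002, Cl 1.000
Multiplying each by 2 gives whole numbers: C 9.00, H 16.00, Cl 2.00

C9H16Cl2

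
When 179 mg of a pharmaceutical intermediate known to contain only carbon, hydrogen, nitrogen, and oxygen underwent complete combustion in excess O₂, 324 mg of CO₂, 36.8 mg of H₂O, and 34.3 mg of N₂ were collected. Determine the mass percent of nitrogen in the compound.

mol C = 0.324 g CO₂ ÷ 44.009 g/mol = 0.007362 mol
mol H = 2 × 0.0368 g H₂O ÷ 18.015 g/mol = 0.004085 mol
mol N = 2 × 0.0343 g N₂ ÷ 28.014 g/mol = 0.002449 mol
mass O = 0.179 − (0.08843 + 0.004118 + 0.03430) = 0.05216 g → mol O = 0.05216 ÷ 15.999 = 0.003260 mol
mass % N = 0.03430 g ÷ 0.179 g × 100%

19.2%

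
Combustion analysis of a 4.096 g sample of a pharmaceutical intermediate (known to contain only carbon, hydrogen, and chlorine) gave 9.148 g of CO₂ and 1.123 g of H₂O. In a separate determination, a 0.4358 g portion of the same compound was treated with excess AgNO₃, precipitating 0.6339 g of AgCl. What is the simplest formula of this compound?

C5H3Cl

mol C = 9.148 g CO₂ ÷ 44.009 g/mol = 0.20787 mol
mol H = 2 × 1.123 g H₂O ÷ 18.015 g/mol = 0.12467 mol
From the AgCl data: mol Cl per gram of compound = (0.6339 ÷ 143.318) ÷ 0.4358 = 0.010149 mol/g, so in the 4.096 g combustion sample mol Cl = 0.041571 mol
Divide by the smallest (0.041571 mol): C 5.000, H 2.999, Cl 1.000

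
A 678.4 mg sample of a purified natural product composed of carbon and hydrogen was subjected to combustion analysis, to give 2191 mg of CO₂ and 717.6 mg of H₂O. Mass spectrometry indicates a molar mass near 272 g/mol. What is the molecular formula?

mol C = 2.191 g CO₂ ÷ 44.009 g/mol = 0.049785 mol
mol H = 2 × 0.7176 g H₂O ÷ 18.015 g/mol = 0.079667 mol
Divide by the smallest (0.049785 mol): C 1.000, H 1.600
Multiplying each by 5 gives whole numbers: C 5.00, H 8.00
Empirical formula: C5H8
Empirical-formula mass = 68.12 g/mol; 272 ÷ 68.12 ≈ 4, so the molecular formula is C20H32.

C20H32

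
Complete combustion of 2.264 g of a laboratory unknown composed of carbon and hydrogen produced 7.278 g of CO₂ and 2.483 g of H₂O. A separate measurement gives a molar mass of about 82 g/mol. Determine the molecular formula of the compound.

C6H10

mol C = 7.278 g CO₂ ÷ 44.009 g/mol = 0.16538 mol
mol H = 2 × 2.483 g H₂O ÷ 18.015 g/mol = 0.27566 mol
Divide by the smallest (0.16538 mol): C 1.000, H 1.667
Multiplying each by 3 gives whole numbers: C 3.00, H 5.00
Empirical formula: C3H5
Empirical-formula mass = 41.07 g/mol; 82 ÷ 41.07 ≈ 2, so the molecular formula is C6H10.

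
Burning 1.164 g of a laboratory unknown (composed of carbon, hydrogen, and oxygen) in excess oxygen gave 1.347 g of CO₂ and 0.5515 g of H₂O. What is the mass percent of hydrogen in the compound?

mol C = 1.347 g CO₂ ÷ 44.009 g/mol = 0.030607 mol
mol H = 2 × 0.5515 g H₂O ÷ 18.015 g/mol = 0.061227 mol
mass O = 1.164 − (0.36763 + 0.061717) = 0.73466 g → mol O = 0.73466 ÷ 15.999 = 0.045919 mol
mass % H = 0.061717 g ÷ 1.164 g × 100%

5.30%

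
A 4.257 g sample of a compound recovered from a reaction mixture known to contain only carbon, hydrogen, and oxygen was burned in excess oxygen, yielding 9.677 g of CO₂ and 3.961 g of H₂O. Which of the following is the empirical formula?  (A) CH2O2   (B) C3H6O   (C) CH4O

(B) C3H6O

mol C = 9.677 g CO₂ ÷ 44.009 g/mol = 0.21989 mol
mol H = 2 × 3.961 g H₂O ÷ 18.015 g/mol = 0.43974 mol
mass O = 4.257 − (2.6411 + 0.44326) = 1.1727 g → mol O = 1.1727 ÷ 15.999 = 0.073297 mol
Divide by the smallest (0.073297 mol): C 3.000, H 6.000, O 1.000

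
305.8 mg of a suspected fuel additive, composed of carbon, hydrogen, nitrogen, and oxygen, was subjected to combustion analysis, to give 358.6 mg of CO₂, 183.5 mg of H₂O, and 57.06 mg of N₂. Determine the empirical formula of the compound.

C2H5NO2

mol C = 0.3586 g CO₂ ÷ 44.009 g/mol = 0.0081483 mol
mol H = 2 × 0.1835 g H₂O ÷ 18.015 g/mol = 0.020372 mol
mol N = 2 × 0.05706 g N₂ ÷ 28.014 g/mol = 0.0040737 mol
mass O = 0.3058 − (0.097870 + 0.020535 + 0.057060) = 0.13034 g → mol O = 0.13034 ÷ 15.999 = 0.0081465 mol
Divide by the smallest (0.0040737 mol): C 2.000, H 5.001, N 1.000, O 2.000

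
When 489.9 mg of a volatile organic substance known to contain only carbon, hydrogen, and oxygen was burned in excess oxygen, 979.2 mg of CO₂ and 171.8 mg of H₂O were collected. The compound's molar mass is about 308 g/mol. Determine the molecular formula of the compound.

mol C = 0.9792 g CO₂ ÷ 44.009 g/mol = 0.022250 mol
mol H = 2 × 0.1718 g H₂O ÷ 18.015 g/mol = 0.019073 mol
mass O = 0.4899 − (0.26724 + 0.019226) = 0.20343 g → mol O = 0.20343 ÷ 15.999 = 0.012715 mol
Divide by the smallest (0.012715 mol): C 1.750, H 1.500, O 1.000
Multiplying each by 4 gives whole numbers: C 7.00, H 6.00, O 4.00
Empirical formula: C7H6O4
Empirical-formula mass = 154.12 g/mol; 308 ÷ 154.12 ≈ 2, so the molecular formula is C14H12O8.

C14H12O8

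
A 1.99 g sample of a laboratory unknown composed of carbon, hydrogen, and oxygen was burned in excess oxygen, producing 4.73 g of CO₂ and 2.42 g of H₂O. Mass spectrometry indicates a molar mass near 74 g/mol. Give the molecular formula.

mol C = 4.73 g CO₂ ÷ 44.009 g/mol = 0.1075 mol
mol H = 2 × 2.42 g H₂O ÷ 18.015 g/mol = 0.2687 mol
mass O = 1.99 − (1.291 + 0.2708) = 0.4283 g → mol O = 0.4283 ÷ 15.999 = 0.02677 mol
Divide by the smallest (0.02677 mol): C 4.015, H 10.037, O 1.000
Empirical formula: C4H10O
Empirical-formula mass = 74.12 g/mol; 74 ÷ 74.12 ≈ 1, so the molecular formula is C4H10O.

C4H10O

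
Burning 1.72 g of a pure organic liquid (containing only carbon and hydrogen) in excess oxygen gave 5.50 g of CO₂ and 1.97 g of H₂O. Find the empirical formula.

C4H7

mol C = 5.50 g CO₂ ÷ 44.009 g/mol = 0.1250 mol
mol H = 2 × 1.97 g H₂O ÷ 18.015 g/mol = 0.2187 mol
Divide by the smallest (0.1250 mol): C 1.000, H 1.750
Multiplying each by 4 gives whole numbers: C 4.00, H 7.00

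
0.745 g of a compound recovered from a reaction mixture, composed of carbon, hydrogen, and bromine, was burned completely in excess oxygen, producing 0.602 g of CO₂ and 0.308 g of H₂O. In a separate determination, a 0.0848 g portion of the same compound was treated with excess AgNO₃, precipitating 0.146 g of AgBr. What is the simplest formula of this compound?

mol C = 0.602 g CO₂ ÷ 44.009 g/mol = 0.01368 mol
mol H = 2 × 0.308 g H₂O ÷ 18.015 g/mol = 0.03419 mol
From the AgBr data: mol Br per gram of compound = (0.146 ÷ 187.772) ÷ 0.0848 = 0.009169 mol/g, so in the 0.745 g combustion sample mol Br = 0.006831 mol
Divide by the smallest (0.006831 mol): C 2.003, H 5.006, Br 1.000

C2H5Br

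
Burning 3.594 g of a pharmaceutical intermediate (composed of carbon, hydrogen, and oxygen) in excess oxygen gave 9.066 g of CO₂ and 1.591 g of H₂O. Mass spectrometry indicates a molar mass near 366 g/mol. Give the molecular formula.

mol C = 9.066 g CO₂ ÷ 44.009 g/mol = 0.20600 mol
mol H = 2 × 1.591 g H₂O ÷ 18.015 g/mol = 0.17663 mol
mass O = 3.594 − (2.4743 + 0.17804) = 0.94165 g → mol O = 0.94165 ÷ 15.999 = 0.058857 mol
Divide by the smallest (0.058857 mol): C 3.500, H 3.001, O 1.000
Multiplying each by 2 gives whole numbers: C 7.00, H 6.00, O 2.00
Empirical formula: C7H6O2
Empirical-formula mass = 122.12 g/mol; 366 ÷ 122.12 ≈ 3, so the molecular formula is C21H18O6.

C21H18O6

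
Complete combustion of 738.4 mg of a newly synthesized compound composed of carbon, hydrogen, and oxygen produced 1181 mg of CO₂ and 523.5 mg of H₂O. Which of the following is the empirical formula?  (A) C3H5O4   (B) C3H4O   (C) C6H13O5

(C) C6H13O5

mol C = 1.181 g CO₂ ÷ 44.009 g/mol = 0.026835 mol
mol H = 2 × 0.5235 g H₂O ÷ 18.015 g/mol = 0.058118 mol
mass O = 0.7384 − (0.32232 + 0.058583) = 0.35750 g → mol O = 0.35750 ÷ 15.999 = 0.022345 mol
Divide by the smallest (0.022345 mol): C 1.201, H 2.601, O 1.000
Multiplying each by 5 gives whole numbers: C 6.00, H 13.00, O 5.00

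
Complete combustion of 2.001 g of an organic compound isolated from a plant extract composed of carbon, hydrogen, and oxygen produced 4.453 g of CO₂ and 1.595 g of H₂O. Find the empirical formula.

mol C = 4.453 g CO₂ ÷ 44.009 g/mol = 0.10118 mol
mol H = 2 × 1.595 g H₂O ÷ 18.015 g/mol = 0.17707 mol
mass O = 2.001 − (1.2153 + 0.17849) = 0.60719 g → mol O = 0.60719 ÷ 15.999 = 0.037952 mol
Divide by the smallest (0.037952 mol): C 2.666, H 4.666, O 1.000
Multiplying each by 3 gives whole numbers: C 8.00, H 14.00, O 3.00

C8H14O3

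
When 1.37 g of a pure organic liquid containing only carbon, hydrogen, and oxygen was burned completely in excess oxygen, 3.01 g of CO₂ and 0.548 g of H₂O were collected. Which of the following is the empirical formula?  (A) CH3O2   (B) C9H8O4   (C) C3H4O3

(B) C9H8O4

mol C = 3.01 g CO₂ ÷ 44.009 g/mol = 0.06840 mol
mol H = 2 × 0.548 g H₂O ÷ 18.015 g/mol = 0.06084 mol
mass O = 1.37 − (0.8215 + 0.06132) = 0.4872 g → mol O = 0.4872 ÷ 15.999 = 0.03045 mol
Divide by the smallest (0.03045 mol): C 2.246, H 1.998, O 1.000
Multiplying each by 4 gives whole numbers: C 8.98, H 7.99, O 4.00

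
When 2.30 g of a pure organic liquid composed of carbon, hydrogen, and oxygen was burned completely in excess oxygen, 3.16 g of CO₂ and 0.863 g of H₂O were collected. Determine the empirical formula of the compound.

C6H8O7

mol C = 3.16 g CO₂ ÷ 44.009 g/mol = 0.07180 mol
mol H = 2 × 0.863 g H₂O ÷ 18.015 g/mol = 0.09581 mol
mass O = 2.30 − (0.8624 + 0.09658) = 1.341 g → mol O = 1.341 ÷ 15.999 = 0.08382 mol
Divide by the smallest (0.07180 mol): C 1.000, H 1.334, O 1.167
Multiplying each by 6 gives whole numbers: C 6.00, H 8.01, O 7.00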